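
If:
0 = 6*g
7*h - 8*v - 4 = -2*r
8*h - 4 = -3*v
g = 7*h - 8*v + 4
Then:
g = 0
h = 4/17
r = 4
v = 12/17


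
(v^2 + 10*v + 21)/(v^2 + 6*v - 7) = (v + 3)/(v - 1)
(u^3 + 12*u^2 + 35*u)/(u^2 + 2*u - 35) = u*(u + 5)/(u - 5)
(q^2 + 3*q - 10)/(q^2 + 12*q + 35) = (q - 2)/(q + 7)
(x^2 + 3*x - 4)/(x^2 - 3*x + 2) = (x + 4)/(x - 2)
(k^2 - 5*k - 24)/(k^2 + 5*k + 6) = (k - 8)/(k + 2)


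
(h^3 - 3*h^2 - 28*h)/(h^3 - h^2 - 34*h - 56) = h/(h + 2)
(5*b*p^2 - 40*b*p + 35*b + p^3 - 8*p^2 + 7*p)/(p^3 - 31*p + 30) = (5*b*p - 35*b + p^2 - 7*p)/(p^2 + p - 30)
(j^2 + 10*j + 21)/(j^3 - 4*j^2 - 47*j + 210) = (j + 3)/(j^2 - 11*j + 30)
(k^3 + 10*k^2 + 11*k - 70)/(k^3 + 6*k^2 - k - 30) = (k + 7)/(k + 3)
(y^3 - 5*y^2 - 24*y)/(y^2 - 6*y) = (y^2 - 5*y - 24)/(y - 6)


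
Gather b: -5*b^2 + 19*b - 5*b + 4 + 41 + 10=-5*b^2 + 14*b + 55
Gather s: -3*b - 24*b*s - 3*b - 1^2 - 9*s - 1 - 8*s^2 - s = -6*b - 8*s^2 + s*(-24*b - 10) - 2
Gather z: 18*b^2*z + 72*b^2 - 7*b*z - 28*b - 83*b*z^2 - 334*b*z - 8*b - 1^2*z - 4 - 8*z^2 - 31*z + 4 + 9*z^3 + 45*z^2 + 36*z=72*b^2 - 36*b + 9*z^3 + z^2*(37 - 83*b) + z*(18*b^2 - 341*b + 4)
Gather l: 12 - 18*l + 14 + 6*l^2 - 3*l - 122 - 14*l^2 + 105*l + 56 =-8*l^2 + 84*l - 40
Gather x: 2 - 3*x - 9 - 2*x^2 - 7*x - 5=-2*x^2 - 10*x - 12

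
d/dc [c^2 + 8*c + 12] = 2*c + 8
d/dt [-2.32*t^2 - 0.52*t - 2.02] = -4.64*t - 0.52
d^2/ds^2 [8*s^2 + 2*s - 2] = 16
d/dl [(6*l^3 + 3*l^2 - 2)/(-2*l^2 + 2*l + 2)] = (-3*l^4 + 6*l^3 + 21*l^2/2 + l + 1)/(l^4 - 2*l^3 - l^2 + 2*l + 1)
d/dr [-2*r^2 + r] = 1 - 4*r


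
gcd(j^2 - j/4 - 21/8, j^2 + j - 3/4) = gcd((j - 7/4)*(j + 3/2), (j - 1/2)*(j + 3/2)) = j + 3/2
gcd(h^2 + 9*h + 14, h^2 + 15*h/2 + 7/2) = h + 7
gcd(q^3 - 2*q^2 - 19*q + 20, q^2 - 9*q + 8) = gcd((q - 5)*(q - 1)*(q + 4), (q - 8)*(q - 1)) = q - 1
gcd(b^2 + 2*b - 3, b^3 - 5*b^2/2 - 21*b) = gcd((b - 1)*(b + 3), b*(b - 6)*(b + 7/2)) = 1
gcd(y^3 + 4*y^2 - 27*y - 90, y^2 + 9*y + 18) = y^2 + 9*y + 18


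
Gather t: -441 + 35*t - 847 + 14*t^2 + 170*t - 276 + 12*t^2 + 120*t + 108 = 26*t^2 + 325*t - 1456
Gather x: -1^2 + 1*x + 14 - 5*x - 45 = -4*x - 32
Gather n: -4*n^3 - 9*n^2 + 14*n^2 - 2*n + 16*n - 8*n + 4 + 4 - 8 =-4*n^3 + 5*n^2 + 6*n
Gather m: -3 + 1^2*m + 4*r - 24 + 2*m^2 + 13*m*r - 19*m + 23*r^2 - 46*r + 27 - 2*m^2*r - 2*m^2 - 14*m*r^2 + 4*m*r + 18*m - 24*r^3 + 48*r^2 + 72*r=-2*m^2*r + m*(-14*r^2 + 17*r) - 24*r^3 + 71*r^2 + 30*r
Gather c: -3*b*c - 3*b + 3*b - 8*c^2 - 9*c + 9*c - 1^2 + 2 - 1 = -3*b*c - 8*c^2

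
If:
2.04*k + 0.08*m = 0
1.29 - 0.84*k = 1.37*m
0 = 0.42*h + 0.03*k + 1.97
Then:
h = -4.69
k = -0.04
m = 0.96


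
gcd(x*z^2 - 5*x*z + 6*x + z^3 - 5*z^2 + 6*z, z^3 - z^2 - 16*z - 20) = 1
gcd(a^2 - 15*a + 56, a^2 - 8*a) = a - 8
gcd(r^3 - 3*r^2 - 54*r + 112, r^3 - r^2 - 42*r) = 1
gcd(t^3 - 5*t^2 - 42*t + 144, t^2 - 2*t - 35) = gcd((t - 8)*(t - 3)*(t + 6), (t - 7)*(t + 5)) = 1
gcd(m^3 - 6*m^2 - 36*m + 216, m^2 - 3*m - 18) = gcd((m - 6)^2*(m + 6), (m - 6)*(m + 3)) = m - 6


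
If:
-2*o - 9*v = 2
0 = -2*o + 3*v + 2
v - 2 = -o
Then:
No Solution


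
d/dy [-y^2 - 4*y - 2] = -2*y - 4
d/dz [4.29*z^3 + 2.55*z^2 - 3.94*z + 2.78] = 12.87*z^2 + 5.1*z - 3.94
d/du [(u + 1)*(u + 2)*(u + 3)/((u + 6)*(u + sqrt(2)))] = (-(u + 1)*(u + 2)*(u + 3)*(u + 6) - (u + 1)*(u + 2)*(u + 3)*(u + sqrt(2)) + (u + 6)*(u + sqrt(2))*((u + 1)*(u + 2) + (u + 1)*(u + 3) + (u + 2)*(u + 3)))/((u + 6)^2*(u + sqrt(2))^2)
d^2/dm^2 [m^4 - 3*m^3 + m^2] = 12*m^2 - 18*m + 2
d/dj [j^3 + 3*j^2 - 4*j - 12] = 3*j^2 + 6*j - 4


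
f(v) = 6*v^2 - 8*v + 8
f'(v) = 12*v - 8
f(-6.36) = 301.58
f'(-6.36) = -84.32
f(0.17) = 6.81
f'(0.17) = -5.96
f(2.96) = 36.89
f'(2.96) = 27.52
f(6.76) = 228.11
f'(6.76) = 73.12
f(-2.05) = 49.62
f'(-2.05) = -32.60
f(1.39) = 8.47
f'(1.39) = 8.68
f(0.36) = 5.90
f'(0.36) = -3.68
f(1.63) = 10.90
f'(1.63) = 11.56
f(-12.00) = 968.00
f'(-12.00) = -152.00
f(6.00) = 176.00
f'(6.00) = 64.00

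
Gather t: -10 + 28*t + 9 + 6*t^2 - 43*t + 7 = 6*t^2 - 15*t + 6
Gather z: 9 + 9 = 18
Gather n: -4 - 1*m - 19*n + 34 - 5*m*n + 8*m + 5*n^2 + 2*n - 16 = 7*m + 5*n^2 + n*(-5*m - 17) + 14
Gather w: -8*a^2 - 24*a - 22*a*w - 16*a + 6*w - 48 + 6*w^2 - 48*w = -8*a^2 - 40*a + 6*w^2 + w*(-22*a - 42) - 48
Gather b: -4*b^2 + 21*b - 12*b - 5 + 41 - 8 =-4*b^2 + 9*b + 28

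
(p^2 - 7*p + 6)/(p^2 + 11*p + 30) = (p^2 - 7*p + 6)/(p^2 + 11*p + 30)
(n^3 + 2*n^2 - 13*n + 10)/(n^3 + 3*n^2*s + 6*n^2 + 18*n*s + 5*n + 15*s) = (n^2 - 3*n + 2)/(n^2 + 3*n*s + n + 3*s)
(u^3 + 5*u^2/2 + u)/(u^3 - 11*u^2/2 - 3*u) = (u + 2)/(u - 6)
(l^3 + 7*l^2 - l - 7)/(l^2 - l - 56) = (l^2 - 1)/(l - 8)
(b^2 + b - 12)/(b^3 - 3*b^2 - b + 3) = (b + 4)/(b^2 - 1)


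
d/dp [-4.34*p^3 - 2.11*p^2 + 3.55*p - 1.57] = -13.02*p^2 - 4.22*p + 3.55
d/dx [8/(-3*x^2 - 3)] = 16*x/(3*(x^2 + 1)^2)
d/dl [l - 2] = 1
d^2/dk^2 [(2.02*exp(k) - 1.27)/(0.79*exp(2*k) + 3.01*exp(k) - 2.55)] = (1.260682*exp(4*k) - 7.973786*exp(3*k) + 15.355941*exp(2*k) - 6.235477*exp(k) + 3.387165)*exp(k)/(0.493039*exp(6*k) + 5.635623*exp(5*k) + 16.698072*exp(4*k) - 9.110969*exp(3*k) - 53.89884*exp(2*k) + 58.717575*exp(k) - 16.581375)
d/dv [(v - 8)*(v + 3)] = 2*v - 5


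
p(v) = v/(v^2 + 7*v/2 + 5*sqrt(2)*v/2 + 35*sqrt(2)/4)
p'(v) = v*(-2*v - 5*sqrt(2)/2 - 7/2)/(v^2 + 7*v/2 + 5*sqrt(2)*v/2 + 35*sqrt(2)/4)^2 + 1/(v^2 + 7*v/2 + 5*sqrt(2)*v/2 + 35*sqrt(2)/4) = 2*(-4*v^2 + 35*sqrt(2))/(8*v^4 + 56*v^3 + 40*sqrt(2)*v^3 + 198*v^2 + 280*sqrt(2)*v^2 + 490*sqrt(2)*v + 700*v + 1225)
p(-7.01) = -0.57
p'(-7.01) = -0.25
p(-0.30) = -0.03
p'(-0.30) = 0.11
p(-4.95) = -2.41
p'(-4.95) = -2.88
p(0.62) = 0.04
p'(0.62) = 0.04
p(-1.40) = -0.31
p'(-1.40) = 0.52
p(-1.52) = -0.38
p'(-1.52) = 0.63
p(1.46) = 0.06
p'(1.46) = 0.02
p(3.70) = 0.07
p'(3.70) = 0.00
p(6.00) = 0.07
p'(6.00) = 0.00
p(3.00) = 0.07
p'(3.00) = 0.00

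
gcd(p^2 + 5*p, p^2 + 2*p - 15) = p + 5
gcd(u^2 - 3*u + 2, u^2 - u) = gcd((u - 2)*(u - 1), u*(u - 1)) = u - 1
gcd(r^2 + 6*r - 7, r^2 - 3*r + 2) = r - 1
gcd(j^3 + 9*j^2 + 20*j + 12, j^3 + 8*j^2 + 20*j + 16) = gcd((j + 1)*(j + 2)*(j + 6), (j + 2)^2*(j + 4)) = j + 2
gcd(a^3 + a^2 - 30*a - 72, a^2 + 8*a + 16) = a + 4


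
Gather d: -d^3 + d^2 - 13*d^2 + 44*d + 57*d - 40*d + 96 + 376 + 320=-d^3 - 12*d^2 + 61*d + 792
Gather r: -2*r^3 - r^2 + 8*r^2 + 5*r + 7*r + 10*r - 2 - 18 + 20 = -2*r^3 + 7*r^2 + 22*r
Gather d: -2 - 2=-4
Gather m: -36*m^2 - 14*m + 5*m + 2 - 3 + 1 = -36*m^2 - 9*m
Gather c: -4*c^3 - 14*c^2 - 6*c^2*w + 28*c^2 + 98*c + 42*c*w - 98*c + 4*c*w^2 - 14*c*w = -4*c^3 + c^2*(14 - 6*w) + c*(4*w^2 + 28*w)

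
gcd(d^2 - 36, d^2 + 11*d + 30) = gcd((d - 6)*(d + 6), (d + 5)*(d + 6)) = d + 6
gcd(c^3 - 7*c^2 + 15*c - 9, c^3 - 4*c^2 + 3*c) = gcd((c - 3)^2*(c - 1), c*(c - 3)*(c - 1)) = c^2 - 4*c + 3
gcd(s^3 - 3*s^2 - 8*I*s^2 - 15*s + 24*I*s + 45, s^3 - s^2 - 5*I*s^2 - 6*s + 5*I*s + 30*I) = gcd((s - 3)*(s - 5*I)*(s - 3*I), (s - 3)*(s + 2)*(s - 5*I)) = s^2 + s*(-3 - 5*I) + 15*I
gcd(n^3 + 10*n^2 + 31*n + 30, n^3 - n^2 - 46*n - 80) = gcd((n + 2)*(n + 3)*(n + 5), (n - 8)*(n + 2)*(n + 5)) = n^2 + 7*n + 10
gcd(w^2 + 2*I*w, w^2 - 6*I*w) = w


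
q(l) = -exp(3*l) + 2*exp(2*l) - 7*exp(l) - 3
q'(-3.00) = -0.34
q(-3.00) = -3.34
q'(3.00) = -22836.14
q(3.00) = -7439.83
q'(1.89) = -741.18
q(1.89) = -251.74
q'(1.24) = -100.22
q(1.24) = -44.57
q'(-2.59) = -0.50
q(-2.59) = -3.51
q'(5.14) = -14810575.81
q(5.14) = -4918229.03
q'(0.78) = -27.38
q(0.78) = -19.13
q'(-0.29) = -4.26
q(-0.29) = -7.54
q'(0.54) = -15.39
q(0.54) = -14.18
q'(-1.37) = -1.57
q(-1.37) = -4.67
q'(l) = -3*exp(3*l) + 4*exp(2*l) - 7*exp(l) = (-3*exp(2*l) + 4*exp(l) - 7)*exp(l)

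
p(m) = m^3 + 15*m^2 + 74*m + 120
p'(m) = 3*m^2 + 30*m + 74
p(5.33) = 1091.97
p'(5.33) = 319.13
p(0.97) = 206.81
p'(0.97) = 105.92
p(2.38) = 394.57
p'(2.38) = 162.39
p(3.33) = 569.68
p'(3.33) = 207.17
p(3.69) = 647.54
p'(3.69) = 225.55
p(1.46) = 263.13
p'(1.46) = 124.19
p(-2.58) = 11.75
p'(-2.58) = 16.57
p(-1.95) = 25.32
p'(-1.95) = 26.91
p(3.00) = 504.00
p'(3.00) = 191.00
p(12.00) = 4896.00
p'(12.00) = 866.00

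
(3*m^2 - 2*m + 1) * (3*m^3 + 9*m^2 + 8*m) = 9*m^5 + 21*m^4 + 9*m^3 - 7*m^2 + 8*m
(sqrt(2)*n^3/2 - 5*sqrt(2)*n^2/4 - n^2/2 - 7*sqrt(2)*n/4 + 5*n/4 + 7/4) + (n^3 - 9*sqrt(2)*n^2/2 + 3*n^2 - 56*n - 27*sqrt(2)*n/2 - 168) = sqrt(2)*n^3/2 + n^3 - 23*sqrt(2)*n^2/4 + 5*n^2/2 - 219*n/4 - 61*sqrt(2)*n/4 - 665/4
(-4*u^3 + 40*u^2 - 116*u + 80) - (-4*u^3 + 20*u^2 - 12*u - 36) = 20*u^2 - 104*u + 116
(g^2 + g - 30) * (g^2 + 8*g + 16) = g^4 + 9*g^3 - 6*g^2 - 224*g - 480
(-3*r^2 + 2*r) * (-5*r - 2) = 15*r^3 - 4*r^2 - 4*r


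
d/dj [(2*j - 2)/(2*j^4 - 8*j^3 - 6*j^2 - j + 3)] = 2*(2*j^4 - 8*j^3 - 6*j^2 - j + (j - 1)*(-8*j^3 + 24*j^2 + 12*j + 1) + 3)/(-2*j^4 + 8*j^3 + 6*j^2 + j - 3)^2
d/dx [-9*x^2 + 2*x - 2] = 2 - 18*x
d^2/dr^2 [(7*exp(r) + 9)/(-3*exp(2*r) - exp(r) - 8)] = (-63*exp(4*r) - 303*exp(3*r) + 927*exp(2*r) + 911*exp(r) - 376)*exp(r)/(27*exp(6*r) + 27*exp(5*r) + 225*exp(4*r) + 145*exp(3*r) + 600*exp(2*r) + 192*exp(r) + 512)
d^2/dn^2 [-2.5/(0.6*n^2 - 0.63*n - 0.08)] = (-1.8*n^2 + 1.89*n + 2.5*(1.2*n - 0.63)*(2.4*n - 1.26) + 0.24)/(-0.6*n^2 + 0.63*n + 0.08)^3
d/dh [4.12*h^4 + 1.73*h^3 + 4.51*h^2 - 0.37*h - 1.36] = 16.48*h^3 + 5.19*h^2 + 9.02*h - 0.37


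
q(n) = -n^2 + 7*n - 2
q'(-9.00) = 25.00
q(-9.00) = -146.00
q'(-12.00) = 31.00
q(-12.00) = -230.00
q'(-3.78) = 14.56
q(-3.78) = -42.75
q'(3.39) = 0.22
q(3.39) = 10.24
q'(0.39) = 6.22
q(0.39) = 0.58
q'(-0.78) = 8.56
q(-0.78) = -8.07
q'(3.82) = -0.64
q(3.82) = 10.15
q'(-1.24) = 9.48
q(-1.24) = -12.22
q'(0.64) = 5.72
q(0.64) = 2.07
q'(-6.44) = 19.88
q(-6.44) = -88.55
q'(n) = 7 - 2*n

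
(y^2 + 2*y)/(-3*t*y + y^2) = (y + 2)/(-3*t + y)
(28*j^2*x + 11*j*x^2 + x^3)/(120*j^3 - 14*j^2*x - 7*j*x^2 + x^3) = x*(7*j + x)/(30*j^2 - 11*j*x + x^2)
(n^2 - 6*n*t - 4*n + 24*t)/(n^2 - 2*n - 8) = (n - 6*t)/(n + 2)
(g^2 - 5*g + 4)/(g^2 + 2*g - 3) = (g - 4)/(g + 3)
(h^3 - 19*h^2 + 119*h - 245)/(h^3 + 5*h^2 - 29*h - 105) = (h^2 - 14*h + 49)/(h^2 + 10*h + 21)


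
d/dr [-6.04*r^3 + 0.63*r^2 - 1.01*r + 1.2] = -18.12*r^2 + 1.26*r - 1.01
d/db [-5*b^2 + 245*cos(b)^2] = -10*b - 245*sin(2*b)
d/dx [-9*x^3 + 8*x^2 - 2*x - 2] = -27*x^2 + 16*x - 2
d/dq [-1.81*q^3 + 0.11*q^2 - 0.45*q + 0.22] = -5.43*q^2 + 0.22*q - 0.45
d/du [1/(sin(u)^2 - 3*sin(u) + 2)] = (3 - 2*sin(u))*cos(u)/(sin(u)^2 - 3*sin(u) + 2)^2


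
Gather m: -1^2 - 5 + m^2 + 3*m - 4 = m^2 + 3*m - 10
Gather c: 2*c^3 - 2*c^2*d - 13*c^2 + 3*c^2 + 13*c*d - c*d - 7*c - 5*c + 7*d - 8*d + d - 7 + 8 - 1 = 2*c^3 + c^2*(-2*d - 10) + c*(12*d - 12)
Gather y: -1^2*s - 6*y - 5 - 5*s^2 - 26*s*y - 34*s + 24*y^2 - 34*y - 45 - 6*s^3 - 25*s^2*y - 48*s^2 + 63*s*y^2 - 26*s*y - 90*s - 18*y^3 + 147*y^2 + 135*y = -6*s^3 - 53*s^2 - 125*s - 18*y^3 + y^2*(63*s + 171) + y*(-25*s^2 - 52*s + 95) - 50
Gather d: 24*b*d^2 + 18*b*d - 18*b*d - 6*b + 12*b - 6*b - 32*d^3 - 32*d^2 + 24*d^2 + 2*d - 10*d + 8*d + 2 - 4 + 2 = -32*d^3 + d^2*(24*b - 8)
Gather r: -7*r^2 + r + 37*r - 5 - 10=-7*r^2 + 38*r - 15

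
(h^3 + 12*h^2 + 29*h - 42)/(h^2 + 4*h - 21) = (h^2 + 5*h - 6)/(h - 3)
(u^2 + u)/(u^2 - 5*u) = (u + 1)/(u - 5)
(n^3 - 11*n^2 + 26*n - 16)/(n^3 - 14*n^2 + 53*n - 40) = (n - 2)/(n - 5)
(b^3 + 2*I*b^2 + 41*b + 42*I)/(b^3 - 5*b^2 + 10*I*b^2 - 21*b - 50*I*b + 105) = (b^2 - 5*I*b + 6)/(b^2 + b*(-5 + 3*I) - 15*I)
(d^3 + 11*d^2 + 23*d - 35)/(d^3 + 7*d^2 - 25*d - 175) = (d - 1)/(d - 5)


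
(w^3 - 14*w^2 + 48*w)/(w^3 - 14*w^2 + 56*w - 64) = w*(w - 6)/(w^2 - 6*w + 8)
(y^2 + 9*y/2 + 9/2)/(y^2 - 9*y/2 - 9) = (y + 3)/(y - 6)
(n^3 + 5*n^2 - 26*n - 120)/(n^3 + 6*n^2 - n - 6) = (n^2 - n - 20)/(n^2 - 1)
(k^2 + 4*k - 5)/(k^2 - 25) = (k - 1)/(k - 5)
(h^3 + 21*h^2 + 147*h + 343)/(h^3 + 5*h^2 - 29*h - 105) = (h^2 + 14*h + 49)/(h^2 - 2*h - 15)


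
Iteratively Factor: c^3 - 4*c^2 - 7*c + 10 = (c - 1)*(c^2 - 3*c - 10) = (c - 5)*(c - 1)*(c + 2)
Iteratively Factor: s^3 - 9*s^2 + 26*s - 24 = (s - 2)*(s^2 - 7*s + 12) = (s - 4)*(s - 2)*(s - 3)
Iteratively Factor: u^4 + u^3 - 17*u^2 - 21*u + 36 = (u - 4)*(u^3 + 5*u^2 + 3*u - 9) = (u - 4)*(u + 3)*(u^2 + 2*u - 3) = (u - 4)*(u - 1)*(u + 3)*(u + 3)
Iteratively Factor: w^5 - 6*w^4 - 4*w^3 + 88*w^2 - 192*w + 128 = (w - 2)*(w^4 - 4*w^3 - 12*w^2 + 64*w - 64) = (w - 2)^2*(w^3 - 2*w^2 - 16*w + 32) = (w - 2)^3*(w^2 - 16) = (w - 4)*(w - 2)^3*(w + 4)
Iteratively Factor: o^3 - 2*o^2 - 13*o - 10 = (o - 5)*(o^2 + 3*o + 2) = (o - 5)*(o + 1)*(o + 2)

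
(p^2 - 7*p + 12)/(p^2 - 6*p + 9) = (p - 4)/(p - 3)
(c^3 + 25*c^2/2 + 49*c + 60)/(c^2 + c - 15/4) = 2*(c^2 + 10*c + 24)/(2*c - 3)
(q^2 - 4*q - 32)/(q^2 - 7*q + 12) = (q^2 - 4*q - 32)/(q^2 - 7*q + 12)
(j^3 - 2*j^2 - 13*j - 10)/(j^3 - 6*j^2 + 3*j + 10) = (j + 2)/(j - 2)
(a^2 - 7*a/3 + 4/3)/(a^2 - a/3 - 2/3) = (3*a - 4)/(3*a + 2)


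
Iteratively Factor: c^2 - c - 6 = (c - 3)*(c + 2)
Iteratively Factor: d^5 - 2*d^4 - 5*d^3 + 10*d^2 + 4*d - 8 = (d - 2)*(d^4 - 5*d^2 + 4) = (d - 2)^2*(d^3 + 2*d^2 - d - 2) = (d - 2)^2*(d + 2)*(d^2 - 1) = (d - 2)^2*(d - 1)*(d + 2)*(d + 1)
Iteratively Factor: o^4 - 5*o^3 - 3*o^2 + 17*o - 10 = (o - 1)*(o^3 - 4*o^2 - 7*o + 10) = (o - 1)^2*(o^2 - 3*o - 10) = (o - 5)*(o - 1)^2*(o + 2)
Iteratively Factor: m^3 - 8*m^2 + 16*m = (m - 4)*(m^2 - 4*m) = m*(m - 4)*(m - 4)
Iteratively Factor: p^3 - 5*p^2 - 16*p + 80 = (p + 4)*(p^2 - 9*p + 20) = (p - 4)*(p + 4)*(p - 5)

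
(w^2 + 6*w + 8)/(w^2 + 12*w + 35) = (w^2 + 6*w + 8)/(w^2 + 12*w + 35)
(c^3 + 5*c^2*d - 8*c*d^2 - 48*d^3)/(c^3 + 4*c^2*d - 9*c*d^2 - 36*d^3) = (c + 4*d)/(c + 3*d)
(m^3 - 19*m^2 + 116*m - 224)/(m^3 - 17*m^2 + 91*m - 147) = (m^2 - 12*m + 32)/(m^2 - 10*m + 21)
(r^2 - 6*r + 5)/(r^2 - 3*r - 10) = (r - 1)/(r + 2)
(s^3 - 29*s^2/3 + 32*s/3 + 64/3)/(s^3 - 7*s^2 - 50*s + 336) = (s^2 - 5*s/3 - 8/3)/(s^2 + s - 42)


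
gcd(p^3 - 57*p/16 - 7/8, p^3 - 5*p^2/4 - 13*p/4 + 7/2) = p^2 - p/4 - 7/2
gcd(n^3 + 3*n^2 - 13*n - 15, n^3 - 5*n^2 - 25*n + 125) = n + 5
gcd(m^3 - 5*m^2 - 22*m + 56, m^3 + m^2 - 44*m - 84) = m - 7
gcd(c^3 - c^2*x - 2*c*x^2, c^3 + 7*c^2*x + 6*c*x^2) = c^2 + c*x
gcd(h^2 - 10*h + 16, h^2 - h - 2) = h - 2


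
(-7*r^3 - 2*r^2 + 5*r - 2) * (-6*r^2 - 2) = 42*r^5 + 12*r^4 - 16*r^3 + 16*r^2 - 10*r + 4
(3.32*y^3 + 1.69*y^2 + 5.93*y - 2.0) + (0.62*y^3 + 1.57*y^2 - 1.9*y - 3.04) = 3.94*y^3 + 3.26*y^2 + 4.03*y - 5.04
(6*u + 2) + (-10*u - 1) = 1 - 4*u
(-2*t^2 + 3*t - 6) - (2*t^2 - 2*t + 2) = -4*t^2 + 5*t - 8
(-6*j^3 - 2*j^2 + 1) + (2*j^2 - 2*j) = -6*j^3 - 2*j + 1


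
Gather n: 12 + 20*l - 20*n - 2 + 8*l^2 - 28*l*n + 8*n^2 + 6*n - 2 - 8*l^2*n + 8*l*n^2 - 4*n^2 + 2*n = 8*l^2 + 20*l + n^2*(8*l + 4) + n*(-8*l^2 - 28*l - 12) + 8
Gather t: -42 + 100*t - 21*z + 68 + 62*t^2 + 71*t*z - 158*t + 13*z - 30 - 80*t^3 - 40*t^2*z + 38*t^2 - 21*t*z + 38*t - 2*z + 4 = -80*t^3 + t^2*(100 - 40*z) + t*(50*z - 20) - 10*z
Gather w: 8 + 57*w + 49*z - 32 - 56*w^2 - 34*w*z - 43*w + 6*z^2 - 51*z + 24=-56*w^2 + w*(14 - 34*z) + 6*z^2 - 2*z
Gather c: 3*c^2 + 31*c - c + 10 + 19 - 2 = 3*c^2 + 30*c + 27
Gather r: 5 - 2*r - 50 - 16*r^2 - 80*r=-16*r^2 - 82*r - 45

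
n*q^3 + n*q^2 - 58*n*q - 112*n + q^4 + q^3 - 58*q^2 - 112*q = (n + q)*(q - 8)*(q + 2)*(q + 7)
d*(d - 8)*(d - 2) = d^3 - 10*d^2 + 16*d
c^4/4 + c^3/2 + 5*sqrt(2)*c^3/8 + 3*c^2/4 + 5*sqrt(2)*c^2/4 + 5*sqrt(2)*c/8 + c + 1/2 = (c/2 + 1/2)*(c/2 + sqrt(2))*(c + 1)*(c + sqrt(2)/2)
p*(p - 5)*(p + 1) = p^3 - 4*p^2 - 5*p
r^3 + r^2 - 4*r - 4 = (r - 2)*(r + 1)*(r + 2)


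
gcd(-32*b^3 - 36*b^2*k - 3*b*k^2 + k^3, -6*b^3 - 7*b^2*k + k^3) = b + k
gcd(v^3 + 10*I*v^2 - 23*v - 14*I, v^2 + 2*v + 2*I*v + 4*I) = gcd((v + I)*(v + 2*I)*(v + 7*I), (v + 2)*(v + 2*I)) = v + 2*I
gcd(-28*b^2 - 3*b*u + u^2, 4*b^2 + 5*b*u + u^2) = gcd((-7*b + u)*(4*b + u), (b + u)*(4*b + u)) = 4*b + u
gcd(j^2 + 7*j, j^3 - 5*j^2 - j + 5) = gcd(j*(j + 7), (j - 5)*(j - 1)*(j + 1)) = 1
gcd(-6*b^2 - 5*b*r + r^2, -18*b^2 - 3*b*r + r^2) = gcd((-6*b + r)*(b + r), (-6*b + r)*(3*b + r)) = -6*b + r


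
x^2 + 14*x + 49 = (x + 7)^2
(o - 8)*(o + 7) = o^2 - o - 56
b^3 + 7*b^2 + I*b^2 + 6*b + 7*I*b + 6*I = (b + 1)*(b + 6)*(b + I)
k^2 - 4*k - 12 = (k - 6)*(k + 2)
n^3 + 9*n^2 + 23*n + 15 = (n + 1)*(n + 3)*(n + 5)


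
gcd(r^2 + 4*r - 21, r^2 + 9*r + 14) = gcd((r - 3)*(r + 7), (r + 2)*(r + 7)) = r + 7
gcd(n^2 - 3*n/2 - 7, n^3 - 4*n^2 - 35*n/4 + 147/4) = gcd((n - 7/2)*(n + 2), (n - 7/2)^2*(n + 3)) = n - 7/2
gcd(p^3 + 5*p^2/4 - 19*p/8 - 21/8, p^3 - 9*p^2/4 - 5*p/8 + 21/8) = p^2 - p/2 - 3/2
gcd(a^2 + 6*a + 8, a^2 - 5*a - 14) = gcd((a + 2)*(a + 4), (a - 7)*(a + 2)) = a + 2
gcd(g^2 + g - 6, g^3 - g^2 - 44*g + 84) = g - 2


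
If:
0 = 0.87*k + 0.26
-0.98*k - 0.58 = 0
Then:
No Solution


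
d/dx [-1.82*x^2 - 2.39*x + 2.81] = -3.64*x - 2.39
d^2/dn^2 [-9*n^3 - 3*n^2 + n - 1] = -54*n - 6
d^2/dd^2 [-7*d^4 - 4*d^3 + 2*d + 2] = 12*d*(-7*d - 2)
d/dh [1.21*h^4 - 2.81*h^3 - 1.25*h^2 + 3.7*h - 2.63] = 4.84*h^3 - 8.43*h^2 - 2.5*h + 3.7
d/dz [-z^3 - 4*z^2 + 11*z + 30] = -3*z^2 - 8*z + 11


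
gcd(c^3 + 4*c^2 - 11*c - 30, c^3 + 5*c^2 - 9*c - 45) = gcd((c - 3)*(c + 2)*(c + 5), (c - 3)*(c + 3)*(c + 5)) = c^2 + 2*c - 15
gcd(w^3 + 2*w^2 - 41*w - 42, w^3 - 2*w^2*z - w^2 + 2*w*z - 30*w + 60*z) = w - 6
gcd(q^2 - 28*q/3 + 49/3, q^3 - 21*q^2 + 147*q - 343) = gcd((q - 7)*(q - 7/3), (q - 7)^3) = q - 7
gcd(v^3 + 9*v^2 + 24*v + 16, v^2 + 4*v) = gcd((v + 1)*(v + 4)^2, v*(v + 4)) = v + 4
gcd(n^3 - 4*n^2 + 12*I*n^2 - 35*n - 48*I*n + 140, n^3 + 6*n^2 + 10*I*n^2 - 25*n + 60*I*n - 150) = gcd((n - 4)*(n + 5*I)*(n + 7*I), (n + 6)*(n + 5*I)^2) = n + 5*I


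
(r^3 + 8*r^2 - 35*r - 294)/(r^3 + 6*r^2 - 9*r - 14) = (r^2 + r - 42)/(r^2 - r - 2)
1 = 1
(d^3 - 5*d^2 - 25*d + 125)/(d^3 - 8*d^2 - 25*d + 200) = (d - 5)/(d - 8)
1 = 1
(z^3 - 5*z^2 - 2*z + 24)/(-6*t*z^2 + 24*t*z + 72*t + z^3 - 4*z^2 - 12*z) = (z^2 - 7*z + 12)/(-6*t*z + 36*t + z^2 - 6*z)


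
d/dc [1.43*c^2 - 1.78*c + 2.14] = 2.86*c - 1.78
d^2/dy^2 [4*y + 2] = 0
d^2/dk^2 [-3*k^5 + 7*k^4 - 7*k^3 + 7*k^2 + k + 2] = -60*k^3 + 84*k^2 - 42*k + 14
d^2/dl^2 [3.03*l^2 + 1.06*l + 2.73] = 6.06000000000000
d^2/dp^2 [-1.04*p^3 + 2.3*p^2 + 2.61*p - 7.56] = 4.6 - 6.24*p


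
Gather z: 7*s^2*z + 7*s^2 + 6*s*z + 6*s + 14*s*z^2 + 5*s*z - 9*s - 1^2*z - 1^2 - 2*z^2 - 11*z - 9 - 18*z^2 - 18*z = 7*s^2 - 3*s + z^2*(14*s - 20) + z*(7*s^2 + 11*s - 30) - 10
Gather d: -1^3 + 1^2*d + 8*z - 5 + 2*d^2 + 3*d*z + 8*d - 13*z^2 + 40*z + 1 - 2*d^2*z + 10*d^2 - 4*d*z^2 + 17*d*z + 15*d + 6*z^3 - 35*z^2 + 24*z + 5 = d^2*(12 - 2*z) + d*(-4*z^2 + 20*z + 24) + 6*z^3 - 48*z^2 + 72*z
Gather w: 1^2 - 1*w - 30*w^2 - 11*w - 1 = -30*w^2 - 12*w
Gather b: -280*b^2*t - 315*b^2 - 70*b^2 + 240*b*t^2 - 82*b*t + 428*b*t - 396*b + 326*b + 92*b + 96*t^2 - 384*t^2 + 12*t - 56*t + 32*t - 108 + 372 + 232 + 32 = b^2*(-280*t - 385) + b*(240*t^2 + 346*t + 22) - 288*t^2 - 12*t + 528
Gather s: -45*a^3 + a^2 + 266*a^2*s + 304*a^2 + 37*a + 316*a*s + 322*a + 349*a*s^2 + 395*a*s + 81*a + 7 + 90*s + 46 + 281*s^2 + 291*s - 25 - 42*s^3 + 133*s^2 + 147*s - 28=-45*a^3 + 305*a^2 + 440*a - 42*s^3 + s^2*(349*a + 414) + s*(266*a^2 + 711*a + 528)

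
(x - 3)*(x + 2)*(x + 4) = x^3 + 3*x^2 - 10*x - 24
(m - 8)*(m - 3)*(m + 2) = m^3 - 9*m^2 + 2*m + 48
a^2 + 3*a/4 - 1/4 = (a - 1/4)*(a + 1)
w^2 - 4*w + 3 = (w - 3)*(w - 1)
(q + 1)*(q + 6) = q^2 + 7*q + 6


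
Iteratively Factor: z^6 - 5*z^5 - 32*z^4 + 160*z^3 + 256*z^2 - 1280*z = (z - 4)*(z^5 - z^4 - 36*z^3 + 16*z^2 + 320*z) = (z - 5)*(z - 4)*(z^4 + 4*z^3 - 16*z^2 - 64*z) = (z - 5)*(z - 4)*(z + 4)*(z^3 - 16*z) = (z - 5)*(z - 4)^2*(z + 4)*(z^2 + 4*z) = z*(z - 5)*(z - 4)^2*(z + 4)*(z + 4)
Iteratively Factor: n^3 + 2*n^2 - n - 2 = (n + 2)*(n^2 - 1) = (n + 1)*(n + 2)*(n - 1)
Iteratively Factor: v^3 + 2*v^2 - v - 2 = (v + 2)*(v^2 - 1) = (v + 1)*(v + 2)*(v - 1)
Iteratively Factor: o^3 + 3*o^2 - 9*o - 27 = (o + 3)*(o^2 - 9) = (o + 3)^2*(o - 3)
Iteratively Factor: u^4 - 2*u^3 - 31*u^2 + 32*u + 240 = (u + 4)*(u^3 - 6*u^2 - 7*u + 60) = (u + 3)*(u + 4)*(u^2 - 9*u + 20) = (u - 4)*(u + 3)*(u + 4)*(u - 5)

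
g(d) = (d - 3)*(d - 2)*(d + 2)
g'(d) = (d - 3)*(d - 2) + (d - 3)*(d + 2) + (d - 2)*(d + 2)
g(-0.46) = 13.11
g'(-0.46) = -0.61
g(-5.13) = -181.44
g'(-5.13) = 105.73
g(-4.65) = -134.81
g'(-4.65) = 88.77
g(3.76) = 7.70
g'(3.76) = 15.85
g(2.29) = -0.88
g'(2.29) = -2.01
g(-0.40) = 13.06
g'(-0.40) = -1.12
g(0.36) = 10.22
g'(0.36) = -5.77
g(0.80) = 7.39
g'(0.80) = -6.88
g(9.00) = 462.00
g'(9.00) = 185.00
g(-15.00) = -3978.00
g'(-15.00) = 761.00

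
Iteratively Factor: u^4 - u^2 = (u - 1)*(u^3 + u^2) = u*(u - 1)*(u^2 + u) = u*(u - 1)*(u + 1)*(u)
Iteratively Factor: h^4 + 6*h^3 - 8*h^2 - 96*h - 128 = (h - 4)*(h^3 + 10*h^2 + 32*h + 32) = (h - 4)*(h + 4)*(h^2 + 6*h + 8) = (h - 4)*(h + 2)*(h + 4)*(h + 4)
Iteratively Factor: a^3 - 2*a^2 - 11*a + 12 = (a + 3)*(a^2 - 5*a + 4) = (a - 4)*(a + 3)*(a - 1)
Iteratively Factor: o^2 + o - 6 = (o - 2)*(o + 3)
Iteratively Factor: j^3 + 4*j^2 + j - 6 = (j + 2)*(j^2 + 2*j - 3) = (j - 1)*(j + 2)*(j + 3)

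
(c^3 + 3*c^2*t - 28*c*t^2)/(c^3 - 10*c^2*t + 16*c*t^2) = (c^2 + 3*c*t - 28*t^2)/(c^2 - 10*c*t + 16*t^2)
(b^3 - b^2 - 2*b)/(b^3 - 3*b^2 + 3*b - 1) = b*(b^2 - b - 2)/(b^3 - 3*b^2 + 3*b - 1)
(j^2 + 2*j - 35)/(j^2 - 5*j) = (j + 7)/j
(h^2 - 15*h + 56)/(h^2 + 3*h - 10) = (h^2 - 15*h + 56)/(h^2 + 3*h - 10)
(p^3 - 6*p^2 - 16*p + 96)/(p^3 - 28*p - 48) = (p - 4)/(p + 2)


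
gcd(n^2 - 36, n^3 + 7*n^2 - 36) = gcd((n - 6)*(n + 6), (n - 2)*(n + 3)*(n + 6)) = n + 6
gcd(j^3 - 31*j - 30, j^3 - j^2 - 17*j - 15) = j + 1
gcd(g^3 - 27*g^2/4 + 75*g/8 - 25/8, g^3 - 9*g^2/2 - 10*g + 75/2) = g - 5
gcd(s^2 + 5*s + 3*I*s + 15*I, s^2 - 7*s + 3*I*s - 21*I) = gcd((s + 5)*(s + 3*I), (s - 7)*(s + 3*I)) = s + 3*I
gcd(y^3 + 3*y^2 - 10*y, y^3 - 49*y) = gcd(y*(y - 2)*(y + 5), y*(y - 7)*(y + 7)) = y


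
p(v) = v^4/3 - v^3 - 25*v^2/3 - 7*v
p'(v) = 4*v^3/3 - 3*v^2 - 50*v/3 - 7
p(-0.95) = 0.26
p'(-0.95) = 4.98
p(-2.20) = -6.48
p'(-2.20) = 0.95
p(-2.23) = -6.50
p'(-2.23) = 0.46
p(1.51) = -31.28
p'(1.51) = -34.42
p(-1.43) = -2.71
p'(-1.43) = 6.80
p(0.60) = -7.37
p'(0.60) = -17.79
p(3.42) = -115.81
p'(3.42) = -45.75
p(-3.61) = 20.33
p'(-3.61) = -48.66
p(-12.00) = 7524.00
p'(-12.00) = -2543.00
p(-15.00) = 18480.00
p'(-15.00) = -4932.00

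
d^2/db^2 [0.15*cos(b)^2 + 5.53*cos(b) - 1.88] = -5.53*cos(b) - 0.3*cos(2*b)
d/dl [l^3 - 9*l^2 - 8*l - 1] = 3*l^2 - 18*l - 8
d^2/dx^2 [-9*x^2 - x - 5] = -18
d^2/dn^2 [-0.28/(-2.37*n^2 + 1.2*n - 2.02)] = (-3.145464*n^2 + 1.59264*n + 0.28*(4.74*n - 1.2)*(9.48*n - 2.4) - 2.680944)/(2.37*n^2 - 1.2*n + 2.02)^3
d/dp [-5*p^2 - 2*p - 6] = -10*p - 2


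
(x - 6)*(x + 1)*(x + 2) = x^3 - 3*x^2 - 16*x - 12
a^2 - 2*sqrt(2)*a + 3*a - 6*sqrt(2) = (a + 3)*(a - 2*sqrt(2))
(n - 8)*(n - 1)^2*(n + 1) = n^4 - 9*n^3 + 7*n^2 + 9*n - 8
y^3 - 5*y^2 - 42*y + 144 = (y - 8)*(y - 3)*(y + 6)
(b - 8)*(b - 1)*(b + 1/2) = b^3 - 17*b^2/2 + 7*b/2 + 4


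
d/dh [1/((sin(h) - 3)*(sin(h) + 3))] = -sin(2*h)/((sin(h) - 3)^2*(sin(h) + 3)^2)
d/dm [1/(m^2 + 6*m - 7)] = 2*(-m - 3)/(m^2 + 6*m - 7)^2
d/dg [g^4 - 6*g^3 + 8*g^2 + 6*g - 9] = 4*g^3 - 18*g^2 + 16*g + 6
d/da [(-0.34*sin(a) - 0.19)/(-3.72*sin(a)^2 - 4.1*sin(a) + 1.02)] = (-1.4136*sin(a) + 0.6324*cos(2*a) - 1.7582)*cos(a)/(3.72*sin(a)^2 + 4.1*sin(a) - 1.02)^2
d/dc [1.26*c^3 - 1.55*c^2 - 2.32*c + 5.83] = 3.78*c^2 - 3.1*c - 2.32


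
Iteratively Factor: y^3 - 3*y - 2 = (y + 1)*(y^2 - y - 2) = (y + 1)^2*(y - 2)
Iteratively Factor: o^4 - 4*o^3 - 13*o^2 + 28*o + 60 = (o + 2)*(o^3 - 6*o^2 - o + 30) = (o + 2)^2*(o^2 - 8*o + 15) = (o - 5)*(o + 2)^2*(o - 3)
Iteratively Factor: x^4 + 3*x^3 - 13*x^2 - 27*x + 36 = (x - 3)*(x^3 + 6*x^2 + 5*x - 12) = (x - 3)*(x + 4)*(x^2 + 2*x - 3) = (x - 3)*(x - 1)*(x + 4)*(x + 3)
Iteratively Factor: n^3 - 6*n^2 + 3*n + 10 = (n - 2)*(n^2 - 4*n - 5) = (n - 5)*(n - 2)*(n + 1)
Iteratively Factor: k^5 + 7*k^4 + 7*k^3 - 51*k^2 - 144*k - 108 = (k - 3)*(k^4 + 10*k^3 + 37*k^2 + 60*k + 36) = (k - 3)*(k + 3)*(k^3 + 7*k^2 + 16*k + 12) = (k - 3)*(k + 3)^2*(k^2 + 4*k + 4) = (k - 3)*(k + 2)*(k + 3)^2*(k + 2)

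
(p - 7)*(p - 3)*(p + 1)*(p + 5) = p^4 - 4*p^3 - 34*p^2 + 76*p + 105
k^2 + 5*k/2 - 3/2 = (k - 1/2)*(k + 3)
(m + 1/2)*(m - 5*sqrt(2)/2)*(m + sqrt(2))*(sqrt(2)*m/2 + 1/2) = sqrt(2)*m^4/2 - m^3 + sqrt(2)*m^3/4 - 13*sqrt(2)*m^2/4 - m^2/2 - 5*m/2 - 13*sqrt(2)*m/8 - 5/4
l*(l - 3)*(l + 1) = l^3 - 2*l^2 - 3*l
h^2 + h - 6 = (h - 2)*(h + 3)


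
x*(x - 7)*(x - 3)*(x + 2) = x^4 - 8*x^3 + x^2 + 42*x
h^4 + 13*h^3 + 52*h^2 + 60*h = h*(h + 2)*(h + 5)*(h + 6)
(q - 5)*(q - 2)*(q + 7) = q^3 - 39*q + 70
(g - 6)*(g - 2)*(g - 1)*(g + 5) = g^4 - 4*g^3 - 25*g^2 + 88*g - 60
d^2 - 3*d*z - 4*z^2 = (d - 4*z)*(d + z)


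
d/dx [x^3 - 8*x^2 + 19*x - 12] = 3*x^2 - 16*x + 19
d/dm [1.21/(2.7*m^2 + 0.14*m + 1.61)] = (-6.534*m - 0.1694)/(2.7*m^2 + 0.14*m + 1.61)^2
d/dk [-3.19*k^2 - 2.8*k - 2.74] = -6.38*k - 2.8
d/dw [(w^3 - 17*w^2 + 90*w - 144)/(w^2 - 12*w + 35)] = (w^4 - 24*w^3 + 219*w^2 - 902*w + 1422)/(w^4 - 24*w^3 + 214*w^2 - 840*w + 1225)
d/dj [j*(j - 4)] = 2*j - 4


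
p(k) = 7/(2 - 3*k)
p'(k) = 21/(2 - 3*k)^2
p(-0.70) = 1.71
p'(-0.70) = 1.25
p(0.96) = -7.95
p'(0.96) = 27.12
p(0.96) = -7.95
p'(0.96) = 27.12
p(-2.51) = 0.73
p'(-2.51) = 0.23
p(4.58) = -0.60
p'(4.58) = 0.15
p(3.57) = -0.80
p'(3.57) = 0.28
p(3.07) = -0.97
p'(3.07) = 0.40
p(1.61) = -2.47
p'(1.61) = 2.62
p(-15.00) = 0.15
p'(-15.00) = 0.01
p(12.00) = -0.21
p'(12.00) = 0.02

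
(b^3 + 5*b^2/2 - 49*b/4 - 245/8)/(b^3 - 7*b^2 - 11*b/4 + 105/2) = (b + 7/2)/(b - 6)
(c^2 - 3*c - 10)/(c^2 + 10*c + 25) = (c^2 - 3*c - 10)/(c^2 + 10*c + 25)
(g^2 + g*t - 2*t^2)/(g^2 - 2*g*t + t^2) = (-g - 2*t)/(-g + t)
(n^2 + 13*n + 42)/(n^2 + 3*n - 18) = (n + 7)/(n - 3)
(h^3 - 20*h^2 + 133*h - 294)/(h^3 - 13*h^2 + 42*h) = (h - 7)/h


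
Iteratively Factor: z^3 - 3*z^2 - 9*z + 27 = (z - 3)*(z^2 - 9) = (z - 3)^2*(z + 3)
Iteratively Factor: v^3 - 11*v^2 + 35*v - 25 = (v - 1)*(v^2 - 10*v + 25) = (v - 5)*(v - 1)*(v - 5)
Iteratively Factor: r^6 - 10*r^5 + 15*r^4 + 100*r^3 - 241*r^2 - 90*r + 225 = (r + 3)*(r^5 - 13*r^4 + 54*r^3 - 62*r^2 - 55*r + 75) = (r - 5)*(r + 3)*(r^4 - 8*r^3 + 14*r^2 + 8*r - 15) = (r - 5)^2*(r + 3)*(r^3 - 3*r^2 - r + 3) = (r - 5)^2*(r + 1)*(r + 3)*(r^2 - 4*r + 3) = (r - 5)^2*(r - 3)*(r + 1)*(r + 3)*(r - 1)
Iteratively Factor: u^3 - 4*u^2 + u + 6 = (u + 1)*(u^2 - 5*u + 6) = (u - 3)*(u + 1)*(u - 2)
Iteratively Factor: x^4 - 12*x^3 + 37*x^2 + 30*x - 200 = (x - 4)*(x^3 - 8*x^2 + 5*x + 50) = (x - 5)*(x - 4)*(x^2 - 3*x - 10) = (x - 5)*(x - 4)*(x + 2)*(x - 5)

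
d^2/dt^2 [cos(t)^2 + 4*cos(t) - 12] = -4*cos(t) - 2*cos(2*t)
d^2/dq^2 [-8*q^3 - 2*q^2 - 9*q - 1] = -48*q - 4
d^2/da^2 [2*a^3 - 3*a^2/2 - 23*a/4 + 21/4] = 12*a - 3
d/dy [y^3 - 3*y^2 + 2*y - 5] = 3*y^2 - 6*y + 2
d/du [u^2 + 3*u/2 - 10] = 2*u + 3/2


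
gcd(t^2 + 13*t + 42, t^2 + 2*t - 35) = t + 7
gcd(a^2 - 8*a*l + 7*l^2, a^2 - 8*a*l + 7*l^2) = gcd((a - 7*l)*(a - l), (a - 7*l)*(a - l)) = a^2 - 8*a*l + 7*l^2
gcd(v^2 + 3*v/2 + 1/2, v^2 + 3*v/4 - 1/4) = v + 1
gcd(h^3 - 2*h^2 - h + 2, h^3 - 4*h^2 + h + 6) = h^2 - h - 2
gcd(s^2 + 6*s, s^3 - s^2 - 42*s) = s^2 + 6*s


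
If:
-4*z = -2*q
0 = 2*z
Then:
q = 0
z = 0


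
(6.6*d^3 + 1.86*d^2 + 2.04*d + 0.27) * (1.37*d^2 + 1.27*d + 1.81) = 9.042*d^5 + 10.9302*d^4 + 17.103*d^3 + 6.3273*d^2 + 4.0353*d + 0.4887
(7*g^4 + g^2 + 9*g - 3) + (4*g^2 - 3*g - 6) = 7*g^4 + 5*g^2 + 6*g - 9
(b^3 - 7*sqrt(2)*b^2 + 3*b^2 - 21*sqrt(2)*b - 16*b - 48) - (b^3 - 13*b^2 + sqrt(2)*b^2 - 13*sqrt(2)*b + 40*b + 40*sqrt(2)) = -8*sqrt(2)*b^2 + 16*b^2 - 56*b - 8*sqrt(2)*b - 40*sqrt(2) - 48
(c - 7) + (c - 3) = 2*c - 10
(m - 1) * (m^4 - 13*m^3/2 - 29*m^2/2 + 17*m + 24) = m^5 - 15*m^4/2 - 8*m^3 + 63*m^2/2 + 7*m - 24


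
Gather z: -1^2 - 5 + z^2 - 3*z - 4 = z^2 - 3*z - 10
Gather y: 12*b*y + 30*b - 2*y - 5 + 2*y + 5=12*b*y + 30*b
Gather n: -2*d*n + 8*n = n*(8 - 2*d)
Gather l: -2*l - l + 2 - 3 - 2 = -3*l - 3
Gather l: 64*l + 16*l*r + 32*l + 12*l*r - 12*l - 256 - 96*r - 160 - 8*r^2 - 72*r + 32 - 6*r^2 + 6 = l*(28*r + 84) - 14*r^2 - 168*r - 378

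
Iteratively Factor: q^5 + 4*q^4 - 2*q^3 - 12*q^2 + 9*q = (q - 1)*(q^4 + 5*q^3 + 3*q^2 - 9*q) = (q - 1)*(q + 3)*(q^3 + 2*q^2 - 3*q) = (q - 1)^2*(q + 3)*(q^2 + 3*q) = (q - 1)^2*(q + 3)^2*(q)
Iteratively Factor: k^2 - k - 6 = (k + 2)*(k - 3)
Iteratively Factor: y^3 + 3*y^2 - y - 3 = (y + 1)*(y^2 + 2*y - 3) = (y - 1)*(y + 1)*(y + 3)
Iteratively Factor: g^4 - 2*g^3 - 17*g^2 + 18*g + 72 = (g + 2)*(g^3 - 4*g^2 - 9*g + 36) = (g - 4)*(g + 2)*(g^2 - 9) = (g - 4)*(g + 2)*(g + 3)*(g - 3)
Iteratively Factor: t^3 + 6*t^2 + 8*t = (t + 4)*(t^2 + 2*t) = (t + 2)*(t + 4)*(t)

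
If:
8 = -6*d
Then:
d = -4/3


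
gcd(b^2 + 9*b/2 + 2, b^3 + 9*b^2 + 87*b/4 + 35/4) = b + 1/2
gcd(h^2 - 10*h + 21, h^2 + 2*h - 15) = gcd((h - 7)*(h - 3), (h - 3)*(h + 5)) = h - 3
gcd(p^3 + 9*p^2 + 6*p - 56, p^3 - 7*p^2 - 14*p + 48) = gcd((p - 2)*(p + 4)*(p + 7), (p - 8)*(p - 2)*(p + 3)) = p - 2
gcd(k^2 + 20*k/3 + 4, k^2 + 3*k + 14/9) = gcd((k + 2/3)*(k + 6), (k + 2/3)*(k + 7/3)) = k + 2/3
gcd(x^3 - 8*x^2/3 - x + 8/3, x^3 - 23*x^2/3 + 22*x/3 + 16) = x^2 - 5*x/3 - 8/3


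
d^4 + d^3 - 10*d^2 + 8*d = d*(d - 2)*(d - 1)*(d + 4)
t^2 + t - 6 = (t - 2)*(t + 3)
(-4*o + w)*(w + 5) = -4*o*w - 20*o + w^2 + 5*w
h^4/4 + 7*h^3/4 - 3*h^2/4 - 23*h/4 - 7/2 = (h/4 + 1/4)*(h - 2)*(h + 1)*(h + 7)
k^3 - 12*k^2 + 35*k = k*(k - 7)*(k - 5)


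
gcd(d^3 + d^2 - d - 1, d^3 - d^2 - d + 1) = d^2 - 1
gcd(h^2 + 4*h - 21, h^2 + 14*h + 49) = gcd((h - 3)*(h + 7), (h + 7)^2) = h + 7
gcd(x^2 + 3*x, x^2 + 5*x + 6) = x + 3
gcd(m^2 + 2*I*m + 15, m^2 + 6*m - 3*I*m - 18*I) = m - 3*I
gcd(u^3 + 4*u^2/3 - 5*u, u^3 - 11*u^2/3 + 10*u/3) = u^2 - 5*u/3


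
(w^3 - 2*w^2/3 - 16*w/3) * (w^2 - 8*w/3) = w^5 - 10*w^4/3 - 32*w^3/9 + 128*w^2/9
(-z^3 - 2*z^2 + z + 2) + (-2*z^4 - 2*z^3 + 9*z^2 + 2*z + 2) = -2*z^4 - 3*z^3 + 7*z^2 + 3*z + 4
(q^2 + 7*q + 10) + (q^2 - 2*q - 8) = 2*q^2 + 5*q + 2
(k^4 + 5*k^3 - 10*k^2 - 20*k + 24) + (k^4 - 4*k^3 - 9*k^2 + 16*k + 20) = 2*k^4 + k^3 - 19*k^2 - 4*k + 44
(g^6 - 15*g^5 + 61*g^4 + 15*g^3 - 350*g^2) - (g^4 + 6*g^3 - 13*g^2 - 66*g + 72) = g^6 - 15*g^5 + 60*g^4 + 9*g^3 - 337*g^2 + 66*g - 72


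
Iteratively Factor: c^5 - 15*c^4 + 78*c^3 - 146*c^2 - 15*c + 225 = (c - 3)*(c^4 - 12*c^3 + 42*c^2 - 20*c - 75) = (c - 5)*(c - 3)*(c^3 - 7*c^2 + 7*c + 15) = (c - 5)*(c - 3)^2*(c^2 - 4*c - 5) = (c - 5)*(c - 3)^2*(c + 1)*(c - 5)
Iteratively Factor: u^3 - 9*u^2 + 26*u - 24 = (u - 3)*(u^2 - 6*u + 8) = (u - 4)*(u - 3)*(u - 2)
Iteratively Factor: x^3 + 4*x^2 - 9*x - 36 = (x + 3)*(x^2 + x - 12) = (x - 3)*(x + 3)*(x + 4)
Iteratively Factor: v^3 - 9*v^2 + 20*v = (v - 4)*(v^2 - 5*v) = v*(v - 4)*(v - 5)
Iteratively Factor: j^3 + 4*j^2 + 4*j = (j + 2)*(j^2 + 2*j) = j*(j + 2)*(j + 2)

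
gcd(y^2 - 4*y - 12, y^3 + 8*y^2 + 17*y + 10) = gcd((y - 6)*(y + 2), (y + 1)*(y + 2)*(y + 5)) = y + 2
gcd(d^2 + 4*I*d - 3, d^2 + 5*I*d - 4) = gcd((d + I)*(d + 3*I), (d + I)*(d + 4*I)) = d + I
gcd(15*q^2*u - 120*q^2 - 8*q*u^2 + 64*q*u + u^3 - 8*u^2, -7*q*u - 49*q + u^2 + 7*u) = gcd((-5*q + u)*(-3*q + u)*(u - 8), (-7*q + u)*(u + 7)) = 1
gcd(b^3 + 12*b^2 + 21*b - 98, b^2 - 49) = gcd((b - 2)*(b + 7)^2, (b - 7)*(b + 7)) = b + 7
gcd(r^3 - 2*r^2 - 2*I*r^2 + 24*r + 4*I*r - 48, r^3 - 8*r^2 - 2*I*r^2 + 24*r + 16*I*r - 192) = r^2 - 2*I*r + 24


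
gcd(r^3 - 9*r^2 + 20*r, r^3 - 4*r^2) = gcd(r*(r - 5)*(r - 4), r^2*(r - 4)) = r^2 - 4*r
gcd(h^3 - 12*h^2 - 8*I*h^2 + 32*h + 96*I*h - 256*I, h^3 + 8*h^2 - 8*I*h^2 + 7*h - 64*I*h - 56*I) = h - 8*I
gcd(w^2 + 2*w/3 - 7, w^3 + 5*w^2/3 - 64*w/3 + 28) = w - 7/3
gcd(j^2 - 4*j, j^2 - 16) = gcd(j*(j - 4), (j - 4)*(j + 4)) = j - 4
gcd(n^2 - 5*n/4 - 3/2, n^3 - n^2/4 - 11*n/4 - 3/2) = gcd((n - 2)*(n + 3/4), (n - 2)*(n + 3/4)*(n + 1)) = n^2 - 5*n/4 - 3/2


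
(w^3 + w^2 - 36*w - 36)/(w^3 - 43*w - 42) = (w - 6)/(w - 7)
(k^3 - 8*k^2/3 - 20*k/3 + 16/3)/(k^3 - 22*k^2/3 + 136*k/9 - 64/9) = 3*(k + 2)/(3*k - 8)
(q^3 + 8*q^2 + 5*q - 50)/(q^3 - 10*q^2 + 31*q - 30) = (q^2 + 10*q + 25)/(q^2 - 8*q + 15)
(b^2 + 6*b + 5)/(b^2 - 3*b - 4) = (b + 5)/(b - 4)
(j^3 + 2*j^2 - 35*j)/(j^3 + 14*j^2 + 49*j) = (j - 5)/(j + 7)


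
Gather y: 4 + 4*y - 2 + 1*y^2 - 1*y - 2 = y^2 + 3*y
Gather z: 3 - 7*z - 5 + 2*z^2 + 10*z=2*z^2 + 3*z - 2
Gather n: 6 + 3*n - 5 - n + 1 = 2*n + 2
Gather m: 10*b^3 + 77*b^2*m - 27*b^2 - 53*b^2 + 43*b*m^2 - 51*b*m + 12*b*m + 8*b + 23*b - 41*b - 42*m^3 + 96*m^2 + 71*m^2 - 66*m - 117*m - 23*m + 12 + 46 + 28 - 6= 10*b^3 - 80*b^2 - 10*b - 42*m^3 + m^2*(43*b + 167) + m*(77*b^2 - 39*b - 206) + 80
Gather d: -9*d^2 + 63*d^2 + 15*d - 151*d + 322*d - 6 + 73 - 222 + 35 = 54*d^2 + 186*d - 120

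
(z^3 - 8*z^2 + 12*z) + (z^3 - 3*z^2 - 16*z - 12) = 2*z^3 - 11*z^2 - 4*z - 12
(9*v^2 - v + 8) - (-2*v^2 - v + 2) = 11*v^2 + 6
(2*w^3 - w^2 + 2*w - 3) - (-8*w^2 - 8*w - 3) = 2*w^3 + 7*w^2 + 10*w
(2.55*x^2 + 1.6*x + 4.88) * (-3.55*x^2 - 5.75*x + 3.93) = -9.0525*x^4 - 20.3425*x^3 - 16.5025*x^2 - 21.772*x + 19.1784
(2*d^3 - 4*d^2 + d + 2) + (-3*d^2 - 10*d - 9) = 2*d^3 - 7*d^2 - 9*d - 7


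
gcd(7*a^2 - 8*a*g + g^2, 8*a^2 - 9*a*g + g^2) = a - g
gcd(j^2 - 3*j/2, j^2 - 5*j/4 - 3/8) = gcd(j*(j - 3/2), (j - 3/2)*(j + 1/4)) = j - 3/2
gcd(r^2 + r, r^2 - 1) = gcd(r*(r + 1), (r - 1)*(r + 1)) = r + 1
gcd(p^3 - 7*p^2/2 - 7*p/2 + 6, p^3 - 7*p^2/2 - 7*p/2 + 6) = p^3 - 7*p^2/2 - 7*p/2 + 6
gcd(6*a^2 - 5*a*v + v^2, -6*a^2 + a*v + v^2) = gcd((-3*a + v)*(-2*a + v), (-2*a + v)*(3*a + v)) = -2*a + v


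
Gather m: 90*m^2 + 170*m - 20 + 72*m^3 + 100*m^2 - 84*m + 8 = 72*m^3 + 190*m^2 + 86*m - 12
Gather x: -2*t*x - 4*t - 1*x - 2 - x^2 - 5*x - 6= -4*t - x^2 + x*(-2*t - 6) - 8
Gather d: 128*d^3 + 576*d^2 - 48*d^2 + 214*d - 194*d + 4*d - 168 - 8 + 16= 128*d^3 + 528*d^2 + 24*d - 160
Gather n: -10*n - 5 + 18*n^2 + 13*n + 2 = 18*n^2 + 3*n - 3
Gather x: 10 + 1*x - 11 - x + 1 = 0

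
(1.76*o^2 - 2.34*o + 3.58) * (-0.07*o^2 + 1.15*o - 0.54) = -0.1232*o^4 + 2.1878*o^3 - 3.892*o^2 + 5.3806*o - 1.9332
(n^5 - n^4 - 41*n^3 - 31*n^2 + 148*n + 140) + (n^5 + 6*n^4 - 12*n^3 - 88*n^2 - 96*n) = 2*n^5 + 5*n^4 - 53*n^3 - 119*n^2 + 52*n + 140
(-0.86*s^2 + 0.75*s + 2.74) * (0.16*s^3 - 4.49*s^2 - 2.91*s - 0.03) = -0.1376*s^5 + 3.9814*s^4 - 0.4265*s^3 - 14.4593*s^2 - 7.9959*s - 0.0822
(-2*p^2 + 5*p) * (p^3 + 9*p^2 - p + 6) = -2*p^5 - 13*p^4 + 47*p^3 - 17*p^2 + 30*p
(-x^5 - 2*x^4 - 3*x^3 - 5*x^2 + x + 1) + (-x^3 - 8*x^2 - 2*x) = -x^5 - 2*x^4 - 4*x^3 - 13*x^2 - x + 1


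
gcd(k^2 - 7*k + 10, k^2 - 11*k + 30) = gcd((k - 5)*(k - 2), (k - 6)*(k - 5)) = k - 5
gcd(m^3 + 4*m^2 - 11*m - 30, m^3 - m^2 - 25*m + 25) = m + 5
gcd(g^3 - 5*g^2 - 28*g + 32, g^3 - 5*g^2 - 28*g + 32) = g^3 - 5*g^2 - 28*g + 32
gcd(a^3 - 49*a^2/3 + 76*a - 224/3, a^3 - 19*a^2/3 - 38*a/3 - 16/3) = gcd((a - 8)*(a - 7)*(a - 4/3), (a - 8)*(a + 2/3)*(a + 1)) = a - 8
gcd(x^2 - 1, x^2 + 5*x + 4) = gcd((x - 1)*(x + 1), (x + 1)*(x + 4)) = x + 1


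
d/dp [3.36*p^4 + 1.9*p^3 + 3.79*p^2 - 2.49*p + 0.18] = 13.44*p^3 + 5.7*p^2 + 7.58*p - 2.49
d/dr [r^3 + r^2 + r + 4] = 3*r^2 + 2*r + 1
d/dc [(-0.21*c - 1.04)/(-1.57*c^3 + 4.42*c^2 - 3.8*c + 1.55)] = (-0.6594*c^3 - 3.9702*c^2 + 9.1936*c - 4.2775)/(2.4649*c^6 - 13.8788*c^5 + 31.4684*c^4 - 38.459*c^3 + 28.142*c^2 - 11.78*c + 2.4025)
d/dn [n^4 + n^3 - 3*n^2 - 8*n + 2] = 4*n^3 + 3*n^2 - 6*n - 8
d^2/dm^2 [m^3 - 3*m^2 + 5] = 6*m - 6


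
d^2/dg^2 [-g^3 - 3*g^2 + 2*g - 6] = -6*g - 6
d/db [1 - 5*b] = -5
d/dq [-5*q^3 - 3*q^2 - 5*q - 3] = -15*q^2 - 6*q - 5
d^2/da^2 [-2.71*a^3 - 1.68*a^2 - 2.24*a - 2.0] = -16.26*a - 3.36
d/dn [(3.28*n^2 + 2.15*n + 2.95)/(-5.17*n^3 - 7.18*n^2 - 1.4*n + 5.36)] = (16.9576*n^4 + 22.231*n^3 + 56.5995*n^2 + 77.5236*n + 15.654)/(26.7289*n^6 + 74.2412*n^5 + 66.0284*n^4 - 35.3184*n^3 - 75.0096*n^2 - 15.008*n + 28.7296)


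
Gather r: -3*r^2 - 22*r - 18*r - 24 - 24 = -3*r^2 - 40*r - 48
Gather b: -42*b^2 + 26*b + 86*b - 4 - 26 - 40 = -42*b^2 + 112*b - 70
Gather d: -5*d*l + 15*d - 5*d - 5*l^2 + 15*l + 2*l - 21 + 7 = d*(10 - 5*l) - 5*l^2 + 17*l - 14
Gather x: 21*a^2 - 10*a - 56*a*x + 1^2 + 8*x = 21*a^2 - 10*a + x*(8 - 56*a) + 1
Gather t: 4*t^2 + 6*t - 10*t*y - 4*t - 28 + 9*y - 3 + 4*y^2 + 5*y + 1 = 4*t^2 + t*(2 - 10*y) + 4*y^2 + 14*y - 30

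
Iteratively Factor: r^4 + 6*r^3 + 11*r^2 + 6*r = (r)*(r^3 + 6*r^2 + 11*r + 6) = r*(r + 1)*(r^2 + 5*r + 6) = r*(r + 1)*(r + 2)*(r + 3)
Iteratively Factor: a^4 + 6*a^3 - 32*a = (a - 2)*(a^3 + 8*a^2 + 16*a) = (a - 2)*(a + 4)*(a^2 + 4*a) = a*(a - 2)*(a + 4)*(a + 4)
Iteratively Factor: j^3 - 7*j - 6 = (j + 1)*(j^2 - j - 6) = (j + 1)*(j + 2)*(j - 3)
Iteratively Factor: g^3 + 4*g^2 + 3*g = (g)*(g^2 + 4*g + 3) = g*(g + 1)*(g + 3)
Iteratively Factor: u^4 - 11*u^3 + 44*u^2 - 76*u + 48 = (u - 3)*(u^3 - 8*u^2 + 20*u - 16) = (u - 4)*(u - 3)*(u^2 - 4*u + 4) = (u - 4)*(u - 3)*(u - 2)*(u - 2)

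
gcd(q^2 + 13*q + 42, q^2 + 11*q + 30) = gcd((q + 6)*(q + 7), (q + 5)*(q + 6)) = q + 6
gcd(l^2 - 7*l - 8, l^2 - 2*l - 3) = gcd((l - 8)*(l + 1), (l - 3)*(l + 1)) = l + 1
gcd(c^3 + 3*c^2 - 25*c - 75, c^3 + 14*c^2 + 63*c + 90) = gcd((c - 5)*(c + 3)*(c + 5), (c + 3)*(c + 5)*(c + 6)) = c^2 + 8*c + 15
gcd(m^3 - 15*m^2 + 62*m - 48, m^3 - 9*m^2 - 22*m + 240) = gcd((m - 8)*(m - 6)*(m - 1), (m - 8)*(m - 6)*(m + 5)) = m^2 - 14*m + 48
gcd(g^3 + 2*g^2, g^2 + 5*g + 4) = 1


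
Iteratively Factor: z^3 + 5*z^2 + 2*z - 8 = (z - 1)*(z^2 + 6*z + 8) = (z - 1)*(z + 2)*(z + 4)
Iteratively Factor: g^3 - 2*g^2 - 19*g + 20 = (g + 4)*(g^2 - 6*g + 5) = (g - 1)*(g + 4)*(g - 5)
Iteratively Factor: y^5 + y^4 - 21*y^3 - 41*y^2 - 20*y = (y)*(y^4 + y^3 - 21*y^2 - 41*y - 20) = y*(y + 1)*(y^3 - 21*y - 20) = y*(y - 5)*(y + 1)*(y^2 + 5*y + 4) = y*(y - 5)*(y + 1)*(y + 4)*(y + 1)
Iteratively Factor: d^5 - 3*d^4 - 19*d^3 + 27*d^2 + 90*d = (d + 3)*(d^4 - 6*d^3 - d^2 + 30*d) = d*(d + 3)*(d^3 - 6*d^2 - d + 30) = d*(d - 5)*(d + 3)*(d^2 - d - 6) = d*(d - 5)*(d - 3)*(d + 3)*(d + 2)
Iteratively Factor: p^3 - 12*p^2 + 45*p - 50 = (p - 5)*(p^2 - 7*p + 10) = (p - 5)*(p - 2)*(p - 5)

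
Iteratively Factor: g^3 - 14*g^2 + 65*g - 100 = (g - 4)*(g^2 - 10*g + 25) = (g - 5)*(g - 4)*(g - 5)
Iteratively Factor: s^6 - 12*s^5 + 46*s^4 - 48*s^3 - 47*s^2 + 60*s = (s - 5)*(s^5 - 7*s^4 + 11*s^3 + 7*s^2 - 12*s) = (s - 5)*(s - 4)*(s^4 - 3*s^3 - s^2 + 3*s) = (s - 5)*(s - 4)*(s - 3)*(s^3 - s) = (s - 5)*(s - 4)*(s - 3)*(s - 1)*(s^2 + s) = s*(s - 5)*(s - 4)*(s - 3)*(s - 1)*(s + 1)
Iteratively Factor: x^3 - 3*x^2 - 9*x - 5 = (x - 5)*(x^2 + 2*x + 1) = (x - 5)*(x + 1)*(x + 1)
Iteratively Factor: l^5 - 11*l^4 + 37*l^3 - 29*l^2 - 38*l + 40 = (l - 2)*(l^4 - 9*l^3 + 19*l^2 + 9*l - 20) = (l - 2)*(l + 1)*(l^3 - 10*l^2 + 29*l - 20) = (l - 4)*(l - 2)*(l + 1)*(l^2 - 6*l + 5) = (l - 5)*(l - 4)*(l - 2)*(l + 1)*(l - 1)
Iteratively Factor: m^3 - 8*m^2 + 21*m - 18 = (m - 2)*(m^2 - 6*m + 9) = (m - 3)*(m - 2)*(m - 3)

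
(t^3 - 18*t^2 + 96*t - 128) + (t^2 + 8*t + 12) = t^3 - 17*t^2 + 104*t - 116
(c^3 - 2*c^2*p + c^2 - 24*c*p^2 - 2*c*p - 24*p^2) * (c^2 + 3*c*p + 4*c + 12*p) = c^5 + c^4*p + 5*c^4 - 30*c^3*p^2 + 5*c^3*p + 4*c^3 - 72*c^2*p^3 - 150*c^2*p^2 + 4*c^2*p - 360*c*p^3 - 120*c*p^2 - 288*p^3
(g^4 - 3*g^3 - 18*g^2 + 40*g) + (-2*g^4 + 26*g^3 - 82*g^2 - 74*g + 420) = -g^4 + 23*g^3 - 100*g^2 - 34*g + 420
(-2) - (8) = -10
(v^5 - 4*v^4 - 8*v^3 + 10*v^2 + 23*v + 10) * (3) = 3*v^5 - 12*v^4 - 24*v^3 + 30*v^2 + 69*v + 30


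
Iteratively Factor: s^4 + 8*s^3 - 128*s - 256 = (s + 4)*(s^3 + 4*s^2 - 16*s - 64) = (s + 4)^2*(s^2 - 16) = (s + 4)^3*(s - 4)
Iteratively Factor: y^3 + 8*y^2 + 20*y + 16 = (y + 2)*(y^2 + 6*y + 8) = (y + 2)*(y + 4)*(y + 2)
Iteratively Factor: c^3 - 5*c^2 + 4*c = (c)*(c^2 - 5*c + 4) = c*(c - 1)*(c - 4)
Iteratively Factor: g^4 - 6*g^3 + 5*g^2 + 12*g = (g - 3)*(g^3 - 3*g^2 - 4*g) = g*(g - 3)*(g^2 - 3*g - 4) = g*(g - 3)*(g + 1)*(g - 4)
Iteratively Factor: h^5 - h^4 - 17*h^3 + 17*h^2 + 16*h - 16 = (h + 4)*(h^4 - 5*h^3 + 3*h^2 + 5*h - 4) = (h - 4)*(h + 4)*(h^3 - h^2 - h + 1) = (h - 4)*(h - 1)*(h + 4)*(h^2 - 1) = (h - 4)*(h - 1)^2*(h + 4)*(h + 1)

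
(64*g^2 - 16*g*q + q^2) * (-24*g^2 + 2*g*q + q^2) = -1536*g^4 + 512*g^3*q + 8*g^2*q^2 - 14*g*q^3 + q^4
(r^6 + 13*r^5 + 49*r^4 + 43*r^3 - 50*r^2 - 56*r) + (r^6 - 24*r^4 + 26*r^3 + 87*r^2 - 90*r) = 2*r^6 + 13*r^5 + 25*r^4 + 69*r^3 + 37*r^2 - 146*r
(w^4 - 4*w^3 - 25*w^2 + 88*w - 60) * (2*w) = 2*w^5 - 8*w^4 - 50*w^3 + 176*w^2 - 120*w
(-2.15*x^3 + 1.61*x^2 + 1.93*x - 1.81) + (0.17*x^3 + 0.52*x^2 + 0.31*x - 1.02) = -1.98*x^3 + 2.13*x^2 + 2.24*x - 2.83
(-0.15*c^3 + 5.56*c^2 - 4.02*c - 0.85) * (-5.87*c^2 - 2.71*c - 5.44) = 0.8805*c^5 - 32.2307*c^4 + 9.3458*c^3 - 14.3627*c^2 + 24.1723*c + 4.624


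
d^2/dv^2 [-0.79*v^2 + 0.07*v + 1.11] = -1.58000000000000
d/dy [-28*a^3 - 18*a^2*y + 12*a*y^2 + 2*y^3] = -18*a^2 + 24*a*y + 6*y^2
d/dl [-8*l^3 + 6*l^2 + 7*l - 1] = -24*l^2 + 12*l + 7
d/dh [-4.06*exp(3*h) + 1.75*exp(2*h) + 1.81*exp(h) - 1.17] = (-12.18*exp(2*h) + 3.5*exp(h) + 1.81)*exp(h)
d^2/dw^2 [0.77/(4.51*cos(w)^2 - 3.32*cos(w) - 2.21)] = (62.647508*(1 - cos(w)^2)^2 - 34.588092*cos(w)^3 + 70.50967*cos(w)^2 + 63.52654*cos(w) - 94.971338)/(-4.51*cos(w)^2 + 3.32*cos(w) + 2.21)^3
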